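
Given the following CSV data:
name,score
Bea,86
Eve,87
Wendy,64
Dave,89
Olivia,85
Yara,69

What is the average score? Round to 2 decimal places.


Scores: 86, 87, 64, 89, 85, 69
Sum = 480
Count = 6
Average = 480 / 6 = 80.00

ANSWER: 80.00


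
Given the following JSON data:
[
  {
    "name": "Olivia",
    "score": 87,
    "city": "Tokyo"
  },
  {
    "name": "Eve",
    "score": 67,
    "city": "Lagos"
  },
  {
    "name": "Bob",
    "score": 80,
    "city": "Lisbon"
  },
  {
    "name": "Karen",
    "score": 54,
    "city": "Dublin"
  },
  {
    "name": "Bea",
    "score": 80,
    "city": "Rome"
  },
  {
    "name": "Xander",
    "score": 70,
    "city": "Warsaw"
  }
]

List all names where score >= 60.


Filtering records where score >= 60:
  Olivia (score=87) -> YES
  Eve (score=67) -> YES
  Bob (score=80) -> YES
  Karen (score=54) -> no
  Bea (score=80) -> YES
  Xander (score=70) -> YES


ANSWER: Olivia, Eve, Bob, Bea, Xander


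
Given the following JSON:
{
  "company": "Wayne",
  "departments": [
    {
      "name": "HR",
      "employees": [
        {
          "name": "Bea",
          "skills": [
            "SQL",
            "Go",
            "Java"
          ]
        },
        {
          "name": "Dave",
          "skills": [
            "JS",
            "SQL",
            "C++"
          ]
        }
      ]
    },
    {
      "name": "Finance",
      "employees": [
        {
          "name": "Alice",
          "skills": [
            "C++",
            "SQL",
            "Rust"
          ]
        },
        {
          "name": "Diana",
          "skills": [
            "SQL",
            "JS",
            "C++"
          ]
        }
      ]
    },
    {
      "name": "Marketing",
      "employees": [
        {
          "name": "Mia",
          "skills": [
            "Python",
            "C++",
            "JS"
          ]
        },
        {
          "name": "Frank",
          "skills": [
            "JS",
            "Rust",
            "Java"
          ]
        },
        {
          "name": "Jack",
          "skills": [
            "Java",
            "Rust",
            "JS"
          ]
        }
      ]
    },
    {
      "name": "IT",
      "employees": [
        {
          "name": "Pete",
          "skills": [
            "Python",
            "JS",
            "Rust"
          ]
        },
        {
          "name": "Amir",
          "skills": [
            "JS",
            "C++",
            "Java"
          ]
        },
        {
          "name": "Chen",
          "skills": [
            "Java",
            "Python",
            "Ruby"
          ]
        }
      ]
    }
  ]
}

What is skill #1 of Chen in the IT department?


Path: departments[3].employees[2].skills[0]
Value: Java

ANSWER: Java


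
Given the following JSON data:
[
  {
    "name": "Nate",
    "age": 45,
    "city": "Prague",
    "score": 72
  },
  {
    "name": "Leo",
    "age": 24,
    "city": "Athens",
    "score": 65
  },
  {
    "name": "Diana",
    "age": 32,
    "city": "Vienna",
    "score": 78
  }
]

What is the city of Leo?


Looking up record where name = Leo
Record index: 1
Field 'city' = Athens

ANSWER: Athens


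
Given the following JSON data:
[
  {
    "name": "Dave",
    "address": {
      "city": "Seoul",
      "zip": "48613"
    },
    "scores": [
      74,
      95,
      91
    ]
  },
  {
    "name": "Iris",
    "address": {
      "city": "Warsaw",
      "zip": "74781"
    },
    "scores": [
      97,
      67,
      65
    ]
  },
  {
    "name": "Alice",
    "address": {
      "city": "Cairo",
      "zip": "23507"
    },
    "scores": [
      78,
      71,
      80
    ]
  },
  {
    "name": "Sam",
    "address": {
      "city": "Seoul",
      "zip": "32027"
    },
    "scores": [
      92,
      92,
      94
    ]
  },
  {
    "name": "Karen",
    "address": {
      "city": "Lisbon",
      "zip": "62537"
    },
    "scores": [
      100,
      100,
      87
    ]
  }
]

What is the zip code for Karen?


Path: records[4].address.zip
Value: 62537

ANSWER: 62537


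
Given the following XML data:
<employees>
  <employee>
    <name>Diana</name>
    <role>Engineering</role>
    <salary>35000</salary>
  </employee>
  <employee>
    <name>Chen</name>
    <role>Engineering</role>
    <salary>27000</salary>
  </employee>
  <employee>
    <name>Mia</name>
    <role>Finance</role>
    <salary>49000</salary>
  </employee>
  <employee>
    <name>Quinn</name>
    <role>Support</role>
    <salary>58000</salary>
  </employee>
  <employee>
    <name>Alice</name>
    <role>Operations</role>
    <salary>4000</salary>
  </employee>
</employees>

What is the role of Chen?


Searching for <employee> with <name>Chen</name>
Found at position 2
<role>Engineering</role>

ANSWER: Engineering


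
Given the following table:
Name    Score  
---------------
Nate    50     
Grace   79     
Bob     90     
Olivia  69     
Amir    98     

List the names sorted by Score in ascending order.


Sorting by Score (ascending):
  Nate: 50
  Olivia: 69
  Grace: 79
  Bob: 90
  Amir: 98


ANSWER: Nate, Olivia, Grace, Bob, Amir


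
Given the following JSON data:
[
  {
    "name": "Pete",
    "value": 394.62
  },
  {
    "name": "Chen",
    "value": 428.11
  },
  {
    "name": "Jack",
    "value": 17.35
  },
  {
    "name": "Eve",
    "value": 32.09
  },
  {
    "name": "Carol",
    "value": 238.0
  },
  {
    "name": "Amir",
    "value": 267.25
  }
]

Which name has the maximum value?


Comparing values:
  Pete: 394.62
  Chen: 428.11
  Jack: 17.35
  Eve: 32.09
  Carol: 238.0
  Amir: 267.25
Maximum: Chen (428.11)

ANSWER: Chen


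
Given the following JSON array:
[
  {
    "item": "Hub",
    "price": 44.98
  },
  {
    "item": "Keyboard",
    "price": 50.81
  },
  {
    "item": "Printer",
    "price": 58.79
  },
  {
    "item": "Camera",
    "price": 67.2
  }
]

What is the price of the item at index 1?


Array index 1 -> Keyboard
price = 50.81

ANSWER: 50.81


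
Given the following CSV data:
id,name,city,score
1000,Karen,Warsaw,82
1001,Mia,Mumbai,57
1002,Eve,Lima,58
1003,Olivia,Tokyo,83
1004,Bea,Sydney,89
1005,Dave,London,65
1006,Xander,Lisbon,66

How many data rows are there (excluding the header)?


Counting rows (excluding header):
Header: id,name,city,score
Data rows: 7

ANSWER: 7


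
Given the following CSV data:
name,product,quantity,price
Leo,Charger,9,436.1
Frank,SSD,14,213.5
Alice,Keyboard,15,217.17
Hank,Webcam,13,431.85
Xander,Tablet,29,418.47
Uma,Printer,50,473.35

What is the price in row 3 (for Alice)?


Row 3: Alice
Column 'price' = 217.17

ANSWER: 217.17


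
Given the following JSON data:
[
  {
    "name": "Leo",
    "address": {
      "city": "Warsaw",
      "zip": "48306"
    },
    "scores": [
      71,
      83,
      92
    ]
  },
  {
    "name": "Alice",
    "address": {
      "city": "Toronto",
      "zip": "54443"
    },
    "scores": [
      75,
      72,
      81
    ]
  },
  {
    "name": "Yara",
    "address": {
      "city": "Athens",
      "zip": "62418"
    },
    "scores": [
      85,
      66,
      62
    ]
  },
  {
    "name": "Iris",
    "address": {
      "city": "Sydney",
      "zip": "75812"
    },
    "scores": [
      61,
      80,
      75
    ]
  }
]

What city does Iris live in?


Path: records[3].address.city
Value: Sydney

ANSWER: Sydney


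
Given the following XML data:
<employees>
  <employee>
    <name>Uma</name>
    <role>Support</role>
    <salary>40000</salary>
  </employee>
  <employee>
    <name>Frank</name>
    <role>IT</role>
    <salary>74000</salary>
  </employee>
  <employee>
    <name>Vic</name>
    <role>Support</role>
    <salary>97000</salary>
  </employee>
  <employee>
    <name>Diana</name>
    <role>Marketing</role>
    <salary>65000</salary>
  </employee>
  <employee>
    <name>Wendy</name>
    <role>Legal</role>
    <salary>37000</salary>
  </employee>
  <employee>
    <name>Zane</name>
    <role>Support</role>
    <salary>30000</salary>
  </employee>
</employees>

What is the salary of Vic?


Searching for <employee> with <name>Vic</name>
Found at position 3
<salary>97000</salary>

ANSWER: 97000


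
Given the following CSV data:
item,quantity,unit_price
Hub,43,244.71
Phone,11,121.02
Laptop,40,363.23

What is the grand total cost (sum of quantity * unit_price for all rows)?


Computing row totals:
  Hub: 43 * 244.71 = 10522.53
  Phone: 11 * 121.02 = 1331.22
  Laptop: 40 * 363.23 = 14529.2
Grand total = 10522.53 + 1331.22 + 14529.2 = 26382.95

ANSWER: 26382.95


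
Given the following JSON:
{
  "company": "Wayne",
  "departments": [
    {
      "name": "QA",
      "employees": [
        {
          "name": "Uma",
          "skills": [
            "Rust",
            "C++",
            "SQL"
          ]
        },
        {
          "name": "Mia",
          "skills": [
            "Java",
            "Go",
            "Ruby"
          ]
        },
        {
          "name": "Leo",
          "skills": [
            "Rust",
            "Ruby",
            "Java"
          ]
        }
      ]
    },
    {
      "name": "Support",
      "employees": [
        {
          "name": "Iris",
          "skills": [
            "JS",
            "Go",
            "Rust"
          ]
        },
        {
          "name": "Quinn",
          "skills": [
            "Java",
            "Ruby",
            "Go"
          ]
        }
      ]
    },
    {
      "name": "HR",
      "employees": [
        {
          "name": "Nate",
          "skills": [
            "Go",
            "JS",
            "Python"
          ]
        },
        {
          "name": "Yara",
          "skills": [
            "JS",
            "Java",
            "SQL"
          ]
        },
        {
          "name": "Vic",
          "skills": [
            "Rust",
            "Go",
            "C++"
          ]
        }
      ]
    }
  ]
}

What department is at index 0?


Path: departments[0].name
Value: QA

ANSWER: QA


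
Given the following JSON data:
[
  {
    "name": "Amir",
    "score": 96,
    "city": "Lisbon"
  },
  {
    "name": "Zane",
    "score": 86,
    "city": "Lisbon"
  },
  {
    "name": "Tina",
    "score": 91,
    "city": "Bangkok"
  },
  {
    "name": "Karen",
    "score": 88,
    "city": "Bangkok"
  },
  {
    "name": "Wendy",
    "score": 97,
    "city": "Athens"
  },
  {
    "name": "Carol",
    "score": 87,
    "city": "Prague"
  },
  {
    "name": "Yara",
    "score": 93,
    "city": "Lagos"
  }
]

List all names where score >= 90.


Filtering records where score >= 90:
  Amir (score=96) -> YES
  Zane (score=86) -> no
  Tina (score=91) -> YES
  Karen (score=88) -> no
  Wendy (score=97) -> YES
  Carol (score=87) -> no
  Yara (score=93) -> YES


ANSWER: Amir, Tina, Wendy, Yara


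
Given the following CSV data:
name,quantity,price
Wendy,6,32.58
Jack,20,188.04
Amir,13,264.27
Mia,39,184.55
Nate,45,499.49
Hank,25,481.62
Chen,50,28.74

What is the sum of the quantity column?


Values in 'quantity' column:
  Row 1: 6
  Row 2: 20
  Row 3: 13
  Row 4: 39
  Row 5: 45
  Row 6: 25
  Row 7: 50
Sum = 6 + 20 + 13 + 39 + 45 + 25 + 50 = 198

ANSWER: 198


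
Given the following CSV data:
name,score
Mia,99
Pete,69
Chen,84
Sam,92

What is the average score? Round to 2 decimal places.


Scores: 99, 69, 84, 92
Sum = 344
Count = 4
Average = 344 / 4 = 86.00

ANSWER: 86.00


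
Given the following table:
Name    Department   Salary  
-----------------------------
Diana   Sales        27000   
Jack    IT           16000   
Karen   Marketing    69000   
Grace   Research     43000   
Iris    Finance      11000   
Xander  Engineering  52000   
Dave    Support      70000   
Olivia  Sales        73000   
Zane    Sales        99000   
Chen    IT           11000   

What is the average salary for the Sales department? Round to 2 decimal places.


Sales department members:
  Diana: 27000
  Olivia: 73000
  Zane: 99000
Sum = 199000
Count = 3
Average = 199000 / 3 = 66333.33

ANSWER: 66333.33


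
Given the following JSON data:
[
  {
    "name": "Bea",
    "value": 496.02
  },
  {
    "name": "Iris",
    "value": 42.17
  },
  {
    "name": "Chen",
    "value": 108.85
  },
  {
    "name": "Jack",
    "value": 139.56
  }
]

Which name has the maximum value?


Comparing values:
  Bea: 496.02
  Iris: 42.17
  Chen: 108.85
  Jack: 139.56
Maximum: Bea (496.02)

ANSWER: Bea


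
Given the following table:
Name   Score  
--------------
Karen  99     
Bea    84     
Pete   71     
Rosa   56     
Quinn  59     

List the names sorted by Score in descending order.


Sorting by Score (descending):
  Karen: 99
  Bea: 84
  Pete: 71
  Quinn: 59
  Rosa: 56


ANSWER: Karen, Bea, Pete, Quinn, Rosa


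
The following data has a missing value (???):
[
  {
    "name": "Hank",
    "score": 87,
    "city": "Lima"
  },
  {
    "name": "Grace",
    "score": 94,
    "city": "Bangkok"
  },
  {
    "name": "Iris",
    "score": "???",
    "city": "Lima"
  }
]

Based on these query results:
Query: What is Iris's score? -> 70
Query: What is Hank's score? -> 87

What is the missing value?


The missing value is Iris's score
From query: Iris's score = 70

ANSWER: 70


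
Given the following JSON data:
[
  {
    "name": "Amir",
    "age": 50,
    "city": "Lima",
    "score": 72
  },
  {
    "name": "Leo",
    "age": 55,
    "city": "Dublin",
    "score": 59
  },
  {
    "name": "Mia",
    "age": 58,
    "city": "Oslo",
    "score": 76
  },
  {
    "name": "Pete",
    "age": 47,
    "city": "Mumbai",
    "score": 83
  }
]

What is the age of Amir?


Looking up record where name = Amir
Record index: 0
Field 'age' = 50

ANSWER: 50


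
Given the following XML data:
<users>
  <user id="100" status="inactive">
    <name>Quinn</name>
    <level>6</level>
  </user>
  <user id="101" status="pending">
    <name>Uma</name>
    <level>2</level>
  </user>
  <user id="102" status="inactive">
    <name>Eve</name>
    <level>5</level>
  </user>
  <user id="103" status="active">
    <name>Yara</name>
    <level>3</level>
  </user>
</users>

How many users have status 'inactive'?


Counting users with status='inactive':
  Quinn (id=100) -> MATCH
  Eve (id=102) -> MATCH
Count: 2

ANSWER: 2


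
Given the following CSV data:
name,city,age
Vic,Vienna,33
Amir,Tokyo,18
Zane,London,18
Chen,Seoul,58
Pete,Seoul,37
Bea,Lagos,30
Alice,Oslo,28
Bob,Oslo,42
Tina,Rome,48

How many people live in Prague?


Scanning city column for 'Prague':
Total matches: 0

ANSWER: 0


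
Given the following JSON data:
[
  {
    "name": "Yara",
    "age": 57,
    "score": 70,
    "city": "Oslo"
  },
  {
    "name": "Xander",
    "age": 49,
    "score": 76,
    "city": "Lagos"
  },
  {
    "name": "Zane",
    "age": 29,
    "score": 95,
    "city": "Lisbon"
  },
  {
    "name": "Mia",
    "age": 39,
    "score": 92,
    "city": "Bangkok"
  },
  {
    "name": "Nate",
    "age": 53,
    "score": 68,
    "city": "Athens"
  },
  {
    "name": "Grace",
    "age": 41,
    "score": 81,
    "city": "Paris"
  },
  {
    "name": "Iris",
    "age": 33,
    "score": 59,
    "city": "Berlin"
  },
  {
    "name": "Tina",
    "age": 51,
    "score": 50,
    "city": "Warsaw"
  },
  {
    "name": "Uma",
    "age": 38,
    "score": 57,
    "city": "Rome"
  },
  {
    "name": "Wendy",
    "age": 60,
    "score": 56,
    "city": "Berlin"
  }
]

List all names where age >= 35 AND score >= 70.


Checking both conditions:
  Yara (age=57, score=70) -> YES
  Xander (age=49, score=76) -> YES
  Zane (age=29, score=95) -> no
  Mia (age=39, score=92) -> YES
  Nate (age=53, score=68) -> no
  Grace (age=41, score=81) -> YES
  Iris (age=33, score=59) -> no
  Tina (age=51, score=50) -> no
  Uma (age=38, score=57) -> no
  Wendy (age=60, score=56) -> no


ANSWER: Yara, Xander, Mia, Grace


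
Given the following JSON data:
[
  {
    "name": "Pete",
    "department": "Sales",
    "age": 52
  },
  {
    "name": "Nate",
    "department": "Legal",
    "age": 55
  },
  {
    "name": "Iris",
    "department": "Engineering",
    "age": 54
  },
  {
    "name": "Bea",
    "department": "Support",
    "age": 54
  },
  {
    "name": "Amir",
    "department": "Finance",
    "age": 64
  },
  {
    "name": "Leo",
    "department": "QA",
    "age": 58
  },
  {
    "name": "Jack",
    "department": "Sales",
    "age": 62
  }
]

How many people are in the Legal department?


Scanning records for department = Legal
  Record 1: Nate
Count: 1

ANSWER: 1


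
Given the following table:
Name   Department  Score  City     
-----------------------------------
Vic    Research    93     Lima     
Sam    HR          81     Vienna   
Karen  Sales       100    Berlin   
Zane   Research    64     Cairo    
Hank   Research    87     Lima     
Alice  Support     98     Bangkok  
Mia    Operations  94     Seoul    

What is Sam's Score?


Row 2: Sam
Score = 81

ANSWER: 81


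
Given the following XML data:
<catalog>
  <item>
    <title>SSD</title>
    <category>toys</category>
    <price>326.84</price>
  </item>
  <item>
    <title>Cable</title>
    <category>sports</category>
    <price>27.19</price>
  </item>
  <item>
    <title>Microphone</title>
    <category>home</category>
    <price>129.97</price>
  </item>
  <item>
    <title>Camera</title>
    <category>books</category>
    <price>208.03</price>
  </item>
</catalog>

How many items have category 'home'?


Scanning <item> elements for <category>home</category>:
  Item 3: Microphone -> MATCH
Count: 1

ANSWER: 1


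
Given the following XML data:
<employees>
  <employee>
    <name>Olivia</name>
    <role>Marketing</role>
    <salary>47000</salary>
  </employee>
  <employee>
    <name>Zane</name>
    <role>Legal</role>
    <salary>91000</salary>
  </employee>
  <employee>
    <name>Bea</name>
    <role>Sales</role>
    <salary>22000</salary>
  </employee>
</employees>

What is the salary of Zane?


Searching for <employee> with <name>Zane</name>
Found at position 2
<salary>91000</salary>

ANSWER: 91000


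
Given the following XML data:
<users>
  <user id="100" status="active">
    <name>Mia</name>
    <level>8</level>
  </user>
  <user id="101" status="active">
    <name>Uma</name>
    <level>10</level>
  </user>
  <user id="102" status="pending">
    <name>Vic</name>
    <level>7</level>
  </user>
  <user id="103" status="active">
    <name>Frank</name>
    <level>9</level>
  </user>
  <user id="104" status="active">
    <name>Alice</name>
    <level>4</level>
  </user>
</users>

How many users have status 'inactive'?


Counting users with status='inactive':
Count: 0

ANSWER: 0


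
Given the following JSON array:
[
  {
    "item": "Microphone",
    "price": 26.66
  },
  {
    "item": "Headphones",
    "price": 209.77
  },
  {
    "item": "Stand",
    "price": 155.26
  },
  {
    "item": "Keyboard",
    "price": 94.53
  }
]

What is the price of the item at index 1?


Array index 1 -> Headphones
price = 209.77

ANSWER: 209.77


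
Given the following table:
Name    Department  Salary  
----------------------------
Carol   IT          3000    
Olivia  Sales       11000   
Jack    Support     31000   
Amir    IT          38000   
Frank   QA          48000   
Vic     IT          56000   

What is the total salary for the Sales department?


Sales department members:
  Olivia: 11000
Total = 11000 = 11000

ANSWER: 11000


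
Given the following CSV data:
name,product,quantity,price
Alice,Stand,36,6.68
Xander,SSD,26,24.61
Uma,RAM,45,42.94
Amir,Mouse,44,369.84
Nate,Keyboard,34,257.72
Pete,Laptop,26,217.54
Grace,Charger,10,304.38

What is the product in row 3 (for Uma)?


Row 3: Uma
Column 'product' = RAM

ANSWER: RAM


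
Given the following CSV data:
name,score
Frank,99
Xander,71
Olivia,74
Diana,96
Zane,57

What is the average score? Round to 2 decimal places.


Scores: 99, 71, 74, 96, 57
Sum = 397
Count = 5
Average = 397 / 5 = 79.40

ANSWER: 79.40


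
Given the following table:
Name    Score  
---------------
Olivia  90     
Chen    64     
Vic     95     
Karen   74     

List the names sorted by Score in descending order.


Sorting by Score (descending):
  Vic: 95
  Olivia: 90
  Karen: 74
  Chen: 64


ANSWER: Vic, Olivia, Karen, Chen


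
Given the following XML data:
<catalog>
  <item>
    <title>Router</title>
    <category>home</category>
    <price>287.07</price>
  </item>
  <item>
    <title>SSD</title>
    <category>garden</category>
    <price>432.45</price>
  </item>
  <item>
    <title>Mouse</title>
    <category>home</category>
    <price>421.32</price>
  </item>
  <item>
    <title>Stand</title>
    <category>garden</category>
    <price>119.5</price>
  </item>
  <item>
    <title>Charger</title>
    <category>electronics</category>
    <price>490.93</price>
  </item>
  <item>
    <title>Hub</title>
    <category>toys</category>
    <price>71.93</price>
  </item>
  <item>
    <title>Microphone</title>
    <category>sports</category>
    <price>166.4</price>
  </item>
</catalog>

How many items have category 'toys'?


Scanning <item> elements for <category>toys</category>:
  Item 6: Hub -> MATCH
Count: 1

ANSWER: 1


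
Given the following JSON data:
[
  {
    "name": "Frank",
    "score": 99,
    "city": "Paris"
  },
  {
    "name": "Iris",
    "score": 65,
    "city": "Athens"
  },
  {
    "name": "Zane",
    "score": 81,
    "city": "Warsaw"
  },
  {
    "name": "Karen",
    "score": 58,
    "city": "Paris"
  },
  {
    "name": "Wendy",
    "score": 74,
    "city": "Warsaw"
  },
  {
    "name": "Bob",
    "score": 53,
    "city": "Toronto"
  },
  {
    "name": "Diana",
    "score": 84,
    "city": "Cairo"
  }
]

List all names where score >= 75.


Filtering records where score >= 75:
  Frank (score=99) -> YES
  Iris (score=65) -> no
  Zane (score=81) -> YES
  Karen (score=58) -> no
  Wendy (score=74) -> no
  Bob (score=53) -> no
  Diana (score=84) -> YES


ANSWER: Frank, Zane, Diana


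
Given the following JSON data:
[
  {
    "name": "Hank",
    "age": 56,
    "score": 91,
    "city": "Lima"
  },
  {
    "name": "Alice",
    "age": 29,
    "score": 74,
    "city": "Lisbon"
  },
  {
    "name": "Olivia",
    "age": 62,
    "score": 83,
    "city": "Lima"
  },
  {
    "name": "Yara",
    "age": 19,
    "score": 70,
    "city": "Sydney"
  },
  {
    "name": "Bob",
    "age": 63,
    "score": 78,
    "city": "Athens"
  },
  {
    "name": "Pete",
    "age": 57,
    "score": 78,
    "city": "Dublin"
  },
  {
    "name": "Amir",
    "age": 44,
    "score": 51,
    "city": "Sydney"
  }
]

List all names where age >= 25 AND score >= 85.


Checking both conditions:
  Hank (age=56, score=91) -> YES
  Alice (age=29, score=74) -> no
  Olivia (age=62, score=83) -> no
  Yara (age=19, score=70) -> no
  Bob (age=63, score=78) -> no
  Pete (age=57, score=78) -> no
  Amir (age=44, score=51) -> no


ANSWER: Hank


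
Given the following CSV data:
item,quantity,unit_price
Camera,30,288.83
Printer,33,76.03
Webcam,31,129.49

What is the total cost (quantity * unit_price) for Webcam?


Row: Webcam
quantity = 31
unit_price = 129.49
total = 31 * 129.49 = 4014.19

ANSWER: 4014.19


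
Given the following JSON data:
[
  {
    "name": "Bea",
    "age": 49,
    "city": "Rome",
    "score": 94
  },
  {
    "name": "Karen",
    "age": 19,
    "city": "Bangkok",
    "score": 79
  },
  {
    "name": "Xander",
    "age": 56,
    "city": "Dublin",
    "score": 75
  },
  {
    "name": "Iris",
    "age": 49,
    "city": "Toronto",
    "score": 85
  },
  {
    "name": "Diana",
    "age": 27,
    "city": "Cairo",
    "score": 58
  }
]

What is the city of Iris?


Looking up record where name = Iris
Record index: 3
Field 'city' = Toronto

ANSWER: Toronto


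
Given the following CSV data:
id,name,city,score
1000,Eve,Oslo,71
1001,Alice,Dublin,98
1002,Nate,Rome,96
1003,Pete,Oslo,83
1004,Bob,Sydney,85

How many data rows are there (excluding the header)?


Counting rows (excluding header):
Header: id,name,city,score
Data rows: 5

ANSWER: 5


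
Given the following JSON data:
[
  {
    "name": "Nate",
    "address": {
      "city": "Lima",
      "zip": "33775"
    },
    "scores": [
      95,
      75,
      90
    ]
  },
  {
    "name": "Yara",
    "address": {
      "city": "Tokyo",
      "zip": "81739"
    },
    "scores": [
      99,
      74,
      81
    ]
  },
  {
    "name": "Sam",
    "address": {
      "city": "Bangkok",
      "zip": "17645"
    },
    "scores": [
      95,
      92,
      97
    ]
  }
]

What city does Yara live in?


Path: records[1].address.city
Value: Tokyo

ANSWER: Tokyo


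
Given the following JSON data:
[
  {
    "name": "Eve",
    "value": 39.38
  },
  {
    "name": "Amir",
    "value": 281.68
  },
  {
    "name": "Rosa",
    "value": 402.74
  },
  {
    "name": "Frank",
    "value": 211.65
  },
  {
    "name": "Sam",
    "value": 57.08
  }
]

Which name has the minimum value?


Comparing values:
  Eve: 39.38
  Amir: 281.68
  Rosa: 402.74
  Frank: 211.65
  Sam: 57.08
Minimum: Eve (39.38)

ANSWER: Eve


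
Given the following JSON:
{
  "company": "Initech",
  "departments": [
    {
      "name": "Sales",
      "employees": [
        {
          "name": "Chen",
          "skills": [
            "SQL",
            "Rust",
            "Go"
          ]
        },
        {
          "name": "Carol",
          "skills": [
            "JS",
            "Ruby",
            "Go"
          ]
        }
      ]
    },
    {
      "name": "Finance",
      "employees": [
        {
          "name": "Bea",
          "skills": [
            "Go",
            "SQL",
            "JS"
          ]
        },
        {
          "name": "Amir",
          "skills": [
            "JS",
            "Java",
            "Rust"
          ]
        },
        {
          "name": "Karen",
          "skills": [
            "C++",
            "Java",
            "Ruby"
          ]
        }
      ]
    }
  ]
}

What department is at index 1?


Path: departments[1].name
Value: Finance

ANSWER: Finance


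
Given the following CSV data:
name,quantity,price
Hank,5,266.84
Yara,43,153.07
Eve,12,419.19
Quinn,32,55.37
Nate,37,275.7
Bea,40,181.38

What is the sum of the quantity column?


Values in 'quantity' column:
  Row 1: 5
  Row 2: 43
  Row 3: 12
  Row 4: 32
  Row 5: 37
  Row 6: 40
Sum = 5 + 43 + 12 + 32 + 37 + 40 = 169

ANSWER: 169


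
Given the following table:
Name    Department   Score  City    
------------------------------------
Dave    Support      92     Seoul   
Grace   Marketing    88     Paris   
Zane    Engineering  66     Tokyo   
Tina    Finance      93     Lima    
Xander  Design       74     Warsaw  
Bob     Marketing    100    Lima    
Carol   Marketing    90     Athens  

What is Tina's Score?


Row 4: Tina
Score = 93

ANSWER: 93


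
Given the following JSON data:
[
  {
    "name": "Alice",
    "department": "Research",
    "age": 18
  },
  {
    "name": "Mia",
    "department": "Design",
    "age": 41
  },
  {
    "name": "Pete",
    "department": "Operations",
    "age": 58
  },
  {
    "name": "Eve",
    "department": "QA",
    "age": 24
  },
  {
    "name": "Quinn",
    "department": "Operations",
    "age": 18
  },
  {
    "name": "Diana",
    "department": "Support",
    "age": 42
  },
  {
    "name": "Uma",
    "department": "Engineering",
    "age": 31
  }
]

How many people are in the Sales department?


Scanning records for department = Sales
  No matches found
Count: 0

ANSWER: 0


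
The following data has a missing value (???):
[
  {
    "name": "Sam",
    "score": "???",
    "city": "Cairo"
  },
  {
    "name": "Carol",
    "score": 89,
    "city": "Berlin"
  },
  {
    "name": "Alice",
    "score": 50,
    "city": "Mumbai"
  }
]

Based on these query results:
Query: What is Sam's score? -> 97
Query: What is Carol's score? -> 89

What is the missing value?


The missing value is Sam's score
From query: Sam's score = 97

ANSWER: 97


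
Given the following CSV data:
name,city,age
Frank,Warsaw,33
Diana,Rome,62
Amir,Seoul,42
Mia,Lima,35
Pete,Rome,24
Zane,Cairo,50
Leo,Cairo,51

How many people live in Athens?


Scanning city column for 'Athens':
Total matches: 0

ANSWER: 0


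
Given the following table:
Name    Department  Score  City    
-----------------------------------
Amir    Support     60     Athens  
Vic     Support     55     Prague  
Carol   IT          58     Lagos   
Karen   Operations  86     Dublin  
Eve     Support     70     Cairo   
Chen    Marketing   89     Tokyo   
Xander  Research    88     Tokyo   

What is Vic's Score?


Row 2: Vic
Score = 55

ANSWER: 55


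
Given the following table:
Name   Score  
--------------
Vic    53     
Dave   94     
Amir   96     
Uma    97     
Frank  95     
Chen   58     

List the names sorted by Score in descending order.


Sorting by Score (descending):
  Uma: 97
  Amir: 96
  Frank: 95
  Dave: 94
  Chen: 58
  Vic: 53


ANSWER: Uma, Amir, Frank, Dave, Chen, Vic


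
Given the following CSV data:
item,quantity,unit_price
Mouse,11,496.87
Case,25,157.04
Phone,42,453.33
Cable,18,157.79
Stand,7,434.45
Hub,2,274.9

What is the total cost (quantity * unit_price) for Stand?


Row: Stand
quantity = 7
unit_price = 434.45
total = 7 * 434.45 = 3041.15

ANSWER: 3041.15


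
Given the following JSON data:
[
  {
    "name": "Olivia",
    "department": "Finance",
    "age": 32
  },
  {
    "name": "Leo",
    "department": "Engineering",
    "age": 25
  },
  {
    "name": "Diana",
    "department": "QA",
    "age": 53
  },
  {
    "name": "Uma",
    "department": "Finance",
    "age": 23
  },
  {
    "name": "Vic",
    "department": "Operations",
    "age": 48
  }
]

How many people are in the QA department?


Scanning records for department = QA
  Record 2: Diana
Count: 1

ANSWER: 1


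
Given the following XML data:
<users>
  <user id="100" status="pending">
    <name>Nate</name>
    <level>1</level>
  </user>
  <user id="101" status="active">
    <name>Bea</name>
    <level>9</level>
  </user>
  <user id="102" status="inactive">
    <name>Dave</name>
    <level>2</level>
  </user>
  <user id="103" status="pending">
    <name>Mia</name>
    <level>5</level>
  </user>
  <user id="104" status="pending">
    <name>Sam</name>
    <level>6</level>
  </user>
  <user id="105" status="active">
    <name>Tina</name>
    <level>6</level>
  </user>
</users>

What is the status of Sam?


Finding user with name = Sam
user id="104" status="pending"

ANSWER: pending


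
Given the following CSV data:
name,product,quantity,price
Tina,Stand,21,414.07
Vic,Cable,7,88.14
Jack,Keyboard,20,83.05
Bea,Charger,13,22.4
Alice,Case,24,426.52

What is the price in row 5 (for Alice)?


Row 5: Alice
Column 'price' = 426.52

ANSWER: 426.52


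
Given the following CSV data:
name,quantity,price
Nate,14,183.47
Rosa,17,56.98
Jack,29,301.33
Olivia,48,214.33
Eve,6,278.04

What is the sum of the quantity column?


Values in 'quantity' column:
  Row 1: 14
  Row 2: 17
  Row 3: 29
  Row 4: 48
  Row 5: 6
Sum = 14 + 17 + 29 + 48 + 6 = 114

ANSWER: 114


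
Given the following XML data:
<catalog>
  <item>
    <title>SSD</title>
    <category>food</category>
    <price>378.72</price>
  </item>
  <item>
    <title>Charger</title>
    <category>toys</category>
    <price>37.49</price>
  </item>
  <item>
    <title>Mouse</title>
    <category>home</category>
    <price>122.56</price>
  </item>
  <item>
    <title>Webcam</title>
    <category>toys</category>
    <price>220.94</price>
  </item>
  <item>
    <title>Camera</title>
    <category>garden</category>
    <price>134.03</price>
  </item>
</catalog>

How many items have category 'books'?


Scanning <item> elements for <category>books</category>:
Count: 0

ANSWER: 0


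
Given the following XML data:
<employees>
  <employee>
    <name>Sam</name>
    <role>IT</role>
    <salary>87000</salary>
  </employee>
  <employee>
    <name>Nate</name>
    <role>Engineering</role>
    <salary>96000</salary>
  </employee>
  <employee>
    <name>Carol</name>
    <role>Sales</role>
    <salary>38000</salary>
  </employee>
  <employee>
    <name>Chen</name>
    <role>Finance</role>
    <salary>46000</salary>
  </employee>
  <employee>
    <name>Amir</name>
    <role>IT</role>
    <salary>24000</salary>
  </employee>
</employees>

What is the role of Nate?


Searching for <employee> with <name>Nate</name>
Found at position 2
<role>Engineering</role>

ANSWER: Engineering


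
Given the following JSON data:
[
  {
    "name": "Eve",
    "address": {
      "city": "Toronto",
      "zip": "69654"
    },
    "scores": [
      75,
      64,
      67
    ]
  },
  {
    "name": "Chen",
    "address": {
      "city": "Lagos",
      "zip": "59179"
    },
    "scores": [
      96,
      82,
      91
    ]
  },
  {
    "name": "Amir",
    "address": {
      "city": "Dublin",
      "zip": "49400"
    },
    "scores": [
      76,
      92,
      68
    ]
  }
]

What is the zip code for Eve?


Path: records[0].address.zip
Value: 69654

ANSWER: 69654


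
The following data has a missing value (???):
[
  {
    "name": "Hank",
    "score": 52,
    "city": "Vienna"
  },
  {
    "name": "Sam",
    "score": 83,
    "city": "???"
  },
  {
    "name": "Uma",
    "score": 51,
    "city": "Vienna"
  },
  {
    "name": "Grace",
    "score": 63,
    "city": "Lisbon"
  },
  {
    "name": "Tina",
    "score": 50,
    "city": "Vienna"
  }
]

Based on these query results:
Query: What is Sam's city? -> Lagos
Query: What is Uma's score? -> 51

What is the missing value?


The missing value is Sam's city
From query: Sam's city = Lagos

ANSWER: Lagos


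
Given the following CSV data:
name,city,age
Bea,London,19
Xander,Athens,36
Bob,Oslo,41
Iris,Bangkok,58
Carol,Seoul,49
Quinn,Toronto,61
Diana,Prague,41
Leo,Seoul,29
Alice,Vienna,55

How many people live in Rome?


Scanning city column for 'Rome':
Total matches: 0

ANSWER: 0


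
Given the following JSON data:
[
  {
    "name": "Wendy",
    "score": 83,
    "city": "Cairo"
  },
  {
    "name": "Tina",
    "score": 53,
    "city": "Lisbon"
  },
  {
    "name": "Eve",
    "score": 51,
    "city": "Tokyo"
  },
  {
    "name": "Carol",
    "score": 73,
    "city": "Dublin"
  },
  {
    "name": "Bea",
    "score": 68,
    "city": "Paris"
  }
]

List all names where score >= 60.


Filtering records where score >= 60:
  Wendy (score=83) -> YES
  Tina (score=53) -> no
  Eve (score=51) -> no
  Carol (score=73) -> YES
  Bea (score=68) -> YES


ANSWER: Wendy, Carol, Bea


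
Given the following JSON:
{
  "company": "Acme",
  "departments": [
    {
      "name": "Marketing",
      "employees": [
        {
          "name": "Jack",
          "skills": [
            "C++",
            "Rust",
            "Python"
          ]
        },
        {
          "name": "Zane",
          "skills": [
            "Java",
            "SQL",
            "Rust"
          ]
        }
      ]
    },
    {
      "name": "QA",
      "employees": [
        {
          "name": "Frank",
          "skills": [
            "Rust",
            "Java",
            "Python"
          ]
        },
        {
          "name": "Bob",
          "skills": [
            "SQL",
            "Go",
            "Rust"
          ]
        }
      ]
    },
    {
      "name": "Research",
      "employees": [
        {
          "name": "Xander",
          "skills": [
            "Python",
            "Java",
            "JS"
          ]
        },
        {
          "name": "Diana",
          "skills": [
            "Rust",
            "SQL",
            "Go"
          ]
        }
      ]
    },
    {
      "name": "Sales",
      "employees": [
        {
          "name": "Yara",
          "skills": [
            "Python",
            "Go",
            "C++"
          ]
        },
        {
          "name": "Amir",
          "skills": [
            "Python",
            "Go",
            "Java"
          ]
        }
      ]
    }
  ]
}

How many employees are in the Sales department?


Path: departments[3].employees
Count: 2

ANSWER: 2


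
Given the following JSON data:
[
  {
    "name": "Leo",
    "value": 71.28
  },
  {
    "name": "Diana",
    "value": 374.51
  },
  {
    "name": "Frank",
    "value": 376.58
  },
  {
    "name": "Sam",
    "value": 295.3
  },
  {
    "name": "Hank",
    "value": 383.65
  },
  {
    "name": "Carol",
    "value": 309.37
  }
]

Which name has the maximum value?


Comparing values:
  Leo: 71.28
  Diana: 374.51
  Frank: 376.58
  Sam: 295.3
  Hank: 383.65
  Carol: 309.37
Maximum: Hank (383.65)

ANSWER: Hank


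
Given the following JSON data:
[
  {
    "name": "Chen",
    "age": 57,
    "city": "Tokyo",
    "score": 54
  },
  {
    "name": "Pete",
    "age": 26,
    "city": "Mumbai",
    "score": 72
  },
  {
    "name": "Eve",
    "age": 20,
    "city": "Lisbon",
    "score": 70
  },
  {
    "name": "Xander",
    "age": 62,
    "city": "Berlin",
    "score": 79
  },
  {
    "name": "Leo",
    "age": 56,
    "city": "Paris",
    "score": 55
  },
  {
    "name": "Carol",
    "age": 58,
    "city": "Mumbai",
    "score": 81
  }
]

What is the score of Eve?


Looking up record where name = Eve
Record index: 2
Field 'score' = 70

ANSWER: 70


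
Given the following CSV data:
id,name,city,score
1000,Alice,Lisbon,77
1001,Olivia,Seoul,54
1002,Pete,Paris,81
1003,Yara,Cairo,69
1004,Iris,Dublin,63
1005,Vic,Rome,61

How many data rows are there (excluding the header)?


Counting rows (excluding header):
Header: id,name,city,score
Data rows: 6

ANSWER: 6


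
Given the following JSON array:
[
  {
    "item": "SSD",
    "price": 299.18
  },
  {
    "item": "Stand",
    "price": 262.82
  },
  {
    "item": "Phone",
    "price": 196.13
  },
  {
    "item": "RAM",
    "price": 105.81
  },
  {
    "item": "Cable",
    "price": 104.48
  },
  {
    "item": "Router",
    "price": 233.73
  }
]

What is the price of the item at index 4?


Array index 4 -> Cable
price = 104.48

ANSWER: 104.48


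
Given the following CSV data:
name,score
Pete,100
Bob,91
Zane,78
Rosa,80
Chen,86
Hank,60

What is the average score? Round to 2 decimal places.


Scores: 100, 91, 78, 80, 86, 60
Sum = 495
Count = 6
Average = 495 / 6 = 82.50

ANSWER: 82.50


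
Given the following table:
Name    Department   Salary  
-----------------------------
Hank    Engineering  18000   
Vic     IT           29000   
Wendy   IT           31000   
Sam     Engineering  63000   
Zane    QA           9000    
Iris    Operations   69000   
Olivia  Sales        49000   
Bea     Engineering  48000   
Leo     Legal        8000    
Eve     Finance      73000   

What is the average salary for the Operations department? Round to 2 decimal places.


Operations department members:
  Iris: 69000
Sum = 69000
Count = 1
Average = 69000 / 1 = 69000.00

ANSWER: 69000.00


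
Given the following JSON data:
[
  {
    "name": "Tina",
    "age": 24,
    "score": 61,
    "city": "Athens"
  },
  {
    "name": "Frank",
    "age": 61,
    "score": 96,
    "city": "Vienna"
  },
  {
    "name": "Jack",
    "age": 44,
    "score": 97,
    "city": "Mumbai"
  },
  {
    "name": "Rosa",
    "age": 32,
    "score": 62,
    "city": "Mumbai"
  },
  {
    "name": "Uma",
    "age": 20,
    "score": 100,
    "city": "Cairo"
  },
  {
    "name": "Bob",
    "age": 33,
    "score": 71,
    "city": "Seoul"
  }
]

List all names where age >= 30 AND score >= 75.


Checking both conditions:
  Tina (age=24, score=61) -> no
  Frank (age=61, score=96) -> YES
  Jack (age=44, score=97) -> YES
  Rosa (age=32, score=62) -> no
  Uma (age=20, score=100) -> no
  Bob (age=33, score=71) -> no


ANSWER: Frank, Jack


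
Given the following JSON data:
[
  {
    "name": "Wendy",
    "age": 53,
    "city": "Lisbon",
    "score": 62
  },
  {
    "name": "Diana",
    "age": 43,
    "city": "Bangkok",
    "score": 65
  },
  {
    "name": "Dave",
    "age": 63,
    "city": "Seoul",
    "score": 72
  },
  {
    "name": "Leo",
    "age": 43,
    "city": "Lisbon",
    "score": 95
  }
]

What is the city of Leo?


Looking up record where name = Leo
Record index: 3
Field 'city' = Lisbon

ANSWER: Lisbon


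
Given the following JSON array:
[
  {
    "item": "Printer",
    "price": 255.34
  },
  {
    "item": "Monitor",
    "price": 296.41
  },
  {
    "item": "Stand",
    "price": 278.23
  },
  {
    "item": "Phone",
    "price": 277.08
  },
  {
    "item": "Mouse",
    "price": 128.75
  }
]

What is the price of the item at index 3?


Array index 3 -> Phone
price = 277.08

ANSWER: 277.08
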